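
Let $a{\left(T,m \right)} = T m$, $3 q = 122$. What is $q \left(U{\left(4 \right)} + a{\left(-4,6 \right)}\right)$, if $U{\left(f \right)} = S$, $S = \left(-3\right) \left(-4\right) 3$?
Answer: $488$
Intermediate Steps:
$q = \frac{122}{3}$ ($q = \frac{1}{3} \cdot 122 = \frac{122}{3} \approx 40.667$)
$S = 36$ ($S = 12 \cdot 3 = 36$)
$U{\left(f \right)} = 36$
$q \left(U{\left(4 \right)} + a{\left(-4,6 \right)}\right) = \frac{122 \left(36 - 24\right)}{3} = \frac{122}{3} \cdot 12 = 488$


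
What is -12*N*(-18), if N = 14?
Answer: 3024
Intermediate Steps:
-12*N*(-18) = -12*14*(-18) = -168*(-18) = 3024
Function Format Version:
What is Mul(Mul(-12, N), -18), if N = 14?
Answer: 3024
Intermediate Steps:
Mul(Mul(-12, N), -18) = Mul(Mul(-12, 14), -18) = Mul(-168, -18) = 3024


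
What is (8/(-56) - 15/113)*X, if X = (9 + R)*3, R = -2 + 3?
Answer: -6540/791 ≈ -8.2680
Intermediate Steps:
R = 1
X = 30 (X = (9 + 1)*3 = 10*3 = 30)
(8/(-56) - 15/113)*X = (8/(-56) - 15/113)*30 = (8*(-1/56) - 15*1/113)*30 = (-⅐ - 15/113)*30 = -218/791*30 = -6540/791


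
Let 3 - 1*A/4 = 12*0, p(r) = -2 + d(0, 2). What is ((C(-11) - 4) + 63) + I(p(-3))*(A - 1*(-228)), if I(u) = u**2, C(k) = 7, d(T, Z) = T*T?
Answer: 1026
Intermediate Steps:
d(T, Z) = T**2
p(r) = -2 (p(r) = -2 + 0**2 = -2 + 0 = -2)
A = 12 (A = 12 - 48*0 = 12 - 4*0 = 12 + 0 = 12)
((C(-11) - 4) + 63) + I(p(-3))*(A - 1*(-228)) = ((7 - 4) + 63) + (-2)**2*(12 - 1*(-228)) = (3 + 63) + 4*(12 + 228) = 66 + 4*240 = 66 + 960 = 1026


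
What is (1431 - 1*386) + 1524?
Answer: 2569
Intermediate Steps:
(1431 - 1*386) + 1524 = (1431 - 386) + 1524 = 1045 + 1524 = 2569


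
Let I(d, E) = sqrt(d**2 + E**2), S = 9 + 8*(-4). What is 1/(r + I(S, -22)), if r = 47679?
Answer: 47679/2273286028 - sqrt(1013)/2273286028 ≈ 2.0960e-5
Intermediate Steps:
S = -23 (S = 9 - 32 = -23)
I(d, E) = sqrt(E**2 + d**2)
1/(r + I(S, -22)) = 1/(47679 + sqrt((-22)**2 + (-23)**2)) = 1/(47679 + sqrt(484 + 529)) = 1/(47679 + sqrt(1013))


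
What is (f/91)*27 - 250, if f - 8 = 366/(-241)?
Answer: -5440576/21931 ≈ -248.08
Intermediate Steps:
f = 1562/241 (f = 8 + 366/(-241) = 8 + 366*(-1/241) = 8 - 366/241 = 1562/241 ≈ 6.4813)
(f/91)*27 - 250 = ((1562/241)/91)*27 - 250 = ((1562/241)*(1/91))*27 - 250 = (1562/21931)*27 - 250 = 42174/21931 - 250 = -5440576/21931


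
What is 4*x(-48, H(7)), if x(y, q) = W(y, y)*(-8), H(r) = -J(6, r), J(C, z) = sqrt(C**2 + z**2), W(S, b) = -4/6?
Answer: 64/3 ≈ 21.333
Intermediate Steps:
W(S, b) = -2/3 (W(S, b) = -4*1/6 = -2/3)
H(r) = -sqrt(36 + r**2) (H(r) = -sqrt(6**2 + r**2) = -sqrt(36 + r**2))
x(y, q) = 16/3 (x(y, q) = -2/3*(-8) = 16/3)
4*x(-48, H(7)) = 4*(16/3) = 64/3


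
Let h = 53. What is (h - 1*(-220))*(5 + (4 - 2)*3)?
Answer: 3003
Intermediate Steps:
(h - 1*(-220))*(5 + (4 - 2)*3) = (53 - 1*(-220))*(5 + (4 - 2)*3) = (53 + 220)*(5 + 2*3) = 273*(5 + 6) = 273*11 = 3003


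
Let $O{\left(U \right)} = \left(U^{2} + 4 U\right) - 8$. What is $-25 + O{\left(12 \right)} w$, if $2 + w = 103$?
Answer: $18559$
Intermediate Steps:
$w = 101$ ($w = -2 + 103 = 101$)
$O{\left(U \right)} = -8 + U^{2} + 4 U$
$-25 + O{\left(12 \right)} w = -25 + \left(-8 + 12^{2} + 4 \cdot 12\right) 101 = -25 + \left(-8 + 144 + 48\right) 101 = -25 + 184 \cdot 101 = -25 + 18584 = 18559$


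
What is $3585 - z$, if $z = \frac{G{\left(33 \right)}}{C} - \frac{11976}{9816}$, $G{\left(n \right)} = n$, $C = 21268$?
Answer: $\frac{76271695}{21268} \approx 3586.2$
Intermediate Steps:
$z = - \frac{25915}{21268}$ ($z = \frac{33}{21268} - \frac{11976}{9816} = 33 \cdot \frac{1}{21268} - \frac{499}{409} = \frac{33}{21268} - \frac{499}{409} = - \frac{25915}{21268} \approx -1.2185$)
$3585 - z = 3585 - - \frac{25915}{21268} = 3585 + \frac{25915}{21268} = \frac{76271695}{21268}$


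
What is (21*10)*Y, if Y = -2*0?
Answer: 0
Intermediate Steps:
Y = 0
(21*10)*Y = (21*10)*0 = 210*0 = 0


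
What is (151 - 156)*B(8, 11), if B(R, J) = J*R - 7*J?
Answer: -55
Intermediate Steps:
B(R, J) = -7*J + J*R
(151 - 156)*B(8, 11) = (151 - 156)*(11*(-7 + 8)) = -55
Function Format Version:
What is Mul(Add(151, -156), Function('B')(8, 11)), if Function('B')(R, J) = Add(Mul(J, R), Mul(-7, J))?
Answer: -55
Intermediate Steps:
Function('B')(R, J) = Add(Mul(-7, J), Mul(J, R))
Mul(Add(151, -156), Function('B')(8, 11)) = Mul(Add(151, -156), Mul(11, Add(-7, 8))) = Mul(-5, Mul(11, 1)) = Mul(-5, 11) = -55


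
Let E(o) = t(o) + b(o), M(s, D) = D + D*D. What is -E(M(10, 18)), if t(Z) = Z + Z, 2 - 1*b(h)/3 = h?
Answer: 336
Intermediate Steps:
b(h) = 6 - 3*h
t(Z) = 2*Z
M(s, D) = D + D**2
E(o) = 6 - o (E(o) = 2*o + (6 - 3*o) = 6 - o)
-E(M(10, 18)) = -(6 - 18*(1 + 18)) = -(6 - 18*19) = -(6 - 1*342) = -(6 - 342) = -1*(-336) = 336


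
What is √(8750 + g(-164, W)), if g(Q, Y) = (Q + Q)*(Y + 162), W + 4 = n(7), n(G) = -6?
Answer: I*√41106 ≈ 202.75*I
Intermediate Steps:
W = -10 (W = -4 - 6 = -10)
g(Q, Y) = 2*Q*(162 + Y) (g(Q, Y) = (2*Q)*(162 + Y) = 2*Q*(162 + Y))
√(8750 + g(-164, W)) = √(8750 + 2*(-164)*(162 - 10)) = √(8750 + 2*(-164)*152) = √(8750 - 49856) = √(-41106) = I*√41106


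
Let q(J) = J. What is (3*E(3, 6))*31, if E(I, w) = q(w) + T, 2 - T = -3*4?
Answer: 1860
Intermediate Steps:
T = 14 (T = 2 - (-3)*4 = 2 - 1*(-12) = 2 + 12 = 14)
E(I, w) = 14 + w (E(I, w) = w + 14 = 14 + w)
(3*E(3, 6))*31 = (3*(14 + 6))*31 = (3*20)*31 = 60*31 = 1860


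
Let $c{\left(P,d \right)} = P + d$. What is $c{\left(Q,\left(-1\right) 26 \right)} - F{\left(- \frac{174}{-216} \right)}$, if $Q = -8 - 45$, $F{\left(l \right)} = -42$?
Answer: $-37$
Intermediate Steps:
$Q = -53$ ($Q = -8 - 45 = -53$)
$c{\left(Q,\left(-1\right) 26 \right)} - F{\left(- \frac{174}{-216} \right)} = \left(-53 - 26\right) - -42 = \left(-53 - 26\right) + 42 = -79 + 42 = -37$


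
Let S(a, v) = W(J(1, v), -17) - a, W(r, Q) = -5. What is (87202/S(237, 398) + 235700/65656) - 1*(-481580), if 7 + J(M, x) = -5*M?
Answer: 955754611631/1986094 ≈ 4.8122e+5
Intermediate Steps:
J(M, x) = -7 - 5*M
S(a, v) = -5 - a
(87202/S(237, 398) + 235700/65656) - 1*(-481580) = (87202/(-5 - 1*237) + 235700/65656) - 1*(-481580) = (87202/(-5 - 237) + 235700*(1/65656)) + 481580 = (87202/(-242) + 58925/16414) + 481580 = (87202*(-1/242) + 58925/16414) + 481580 = (-43601/121 + 58925/16414) + 481580 = -708536889/1986094 + 481580 = 955754611631/1986094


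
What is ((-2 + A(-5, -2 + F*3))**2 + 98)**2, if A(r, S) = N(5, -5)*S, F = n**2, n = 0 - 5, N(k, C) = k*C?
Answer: 11142424252729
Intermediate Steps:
N(k, C) = C*k
n = -5
F = 25 (F = (-5)**2 = 25)
A(r, S) = -25*S (A(r, S) = (-5*5)*S = -25*S)
((-2 + A(-5, -2 + F*3))**2 + 98)**2 = ((-2 - 25*(-2 + 25*3))**2 + 98)**2 = ((-2 - 25*(-2 + 75))**2 + 98)**2 = ((-2 - 25*73)**2 + 98)**2 = ((-2 - 1825)**2 + 98)**2 = ((-1827)**2 + 98)**2 = (3337929 + 98)**2 = 3338027**2 = 11142424252729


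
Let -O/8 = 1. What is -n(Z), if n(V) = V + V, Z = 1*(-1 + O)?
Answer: 18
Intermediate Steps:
O = -8 (O = -8*1 = -8)
Z = -9 (Z = 1*(-1 - 8) = 1*(-9) = -9)
n(V) = 2*V
-n(Z) = -2*(-9) = -1*(-18) = 18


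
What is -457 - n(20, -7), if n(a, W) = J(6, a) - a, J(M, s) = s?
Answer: -457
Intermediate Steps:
n(a, W) = 0 (n(a, W) = a - a = 0)
-457 - n(20, -7) = -457 - 1*0 = -457 + 0 = -457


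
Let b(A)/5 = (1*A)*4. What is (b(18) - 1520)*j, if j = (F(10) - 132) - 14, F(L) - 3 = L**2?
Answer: 49880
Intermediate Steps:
F(L) = 3 + L**2
j = -43 (j = ((3 + 10**2) - 132) - 14 = ((3 + 100) - 132) - 14 = (103 - 132) - 14 = -29 - 14 = -43)
b(A) = 20*A (b(A) = 5*((1*A)*4) = 5*(A*4) = 5*(4*A) = 20*A)
(b(18) - 1520)*j = (20*18 - 1520)*(-43) = (360 - 1520)*(-43) = -1160*(-43) = 49880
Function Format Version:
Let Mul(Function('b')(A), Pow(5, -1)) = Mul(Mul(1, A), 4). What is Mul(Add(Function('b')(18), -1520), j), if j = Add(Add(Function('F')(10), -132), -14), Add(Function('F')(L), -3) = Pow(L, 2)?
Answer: 49880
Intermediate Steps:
Function('F')(L) = Add(3, Pow(L, 2))
j = -43 (j = Add(Add(Add(3, Pow(10, 2)), -132), -14) = Add(Add(Add(3, 100), -132), -14) = Add(Add(103, -132), -14) = Add(-29, -14) = -43)
Function('b')(A) = Mul(20, A) (Function('b')(A) = Mul(5, Mul(Mul(1, A), 4)) = Mul(5, Mul(A, 4)) = Mul(5, Mul(4, A)) = Mul(20, A))
Mul(Add(Function('b')(18), -1520), j) = Mul(Add(Mul(20, 18), -1520), -43) = Mul(Add(360, -1520), -43) = Mul(-1160, -43) = 49880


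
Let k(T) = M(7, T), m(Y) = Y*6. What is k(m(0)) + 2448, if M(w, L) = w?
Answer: 2455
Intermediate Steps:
m(Y) = 6*Y
k(T) = 7
k(m(0)) + 2448 = 7 + 2448 = 2455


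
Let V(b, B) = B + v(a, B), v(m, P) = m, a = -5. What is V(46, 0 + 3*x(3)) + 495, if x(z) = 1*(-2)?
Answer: 484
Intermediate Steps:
x(z) = -2
V(b, B) = -5 + B (V(b, B) = B - 5 = -5 + B)
V(46, 0 + 3*x(3)) + 495 = (-5 + (0 + 3*(-2))) + 495 = (-5 + (0 - 6)) + 495 = (-5 - 6) + 495 = -11 + 495 = 484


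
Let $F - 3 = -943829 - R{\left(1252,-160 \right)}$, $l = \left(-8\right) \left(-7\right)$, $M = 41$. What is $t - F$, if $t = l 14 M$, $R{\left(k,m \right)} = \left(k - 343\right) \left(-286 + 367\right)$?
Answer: $1049599$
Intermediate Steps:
$R{\left(k,m \right)} = -27783 + 81 k$ ($R{\left(k,m \right)} = \left(-343 + k\right) 81 = -27783 + 81 k$)
$l = 56$
$F = -1017455$ ($F = 3 - \left(916046 + 101412\right) = 3 - 1017458 = -1017455$)
$t = 32144$ ($t = 56 \cdot 14 \cdot 41 = 784 \cdot 41 = 32144$)
$t - F = 32144 - -1017455 = 32144 + 1017455 = 1049599$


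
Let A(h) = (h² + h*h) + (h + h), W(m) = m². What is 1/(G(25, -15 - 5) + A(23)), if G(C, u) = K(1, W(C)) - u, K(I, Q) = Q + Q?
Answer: 1/2374 ≈ 0.00042123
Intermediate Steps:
K(I, Q) = 2*Q
G(C, u) = -u + 2*C² (G(C, u) = 2*C² - u = -u + 2*C²)
A(h) = 2*h + 2*h² (A(h) = (h² + h²) + 2*h = 2*h² + 2*h = 2*h + 2*h²)
1/(G(25, -15 - 5) + A(23)) = 1/((-(-15 - 5) + 2*25²) + 2*23*(1 + 23)) = 1/((-1*(-20) + 2*625) + 2*23*24) = 1/((20 + 1250) + 1104) = 1/(1270 + 1104) = 1/2374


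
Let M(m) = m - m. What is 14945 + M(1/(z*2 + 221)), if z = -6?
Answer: 14945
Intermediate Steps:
M(m) = 0
14945 + M(1/(z*2 + 221)) = 14945 + 0 = 14945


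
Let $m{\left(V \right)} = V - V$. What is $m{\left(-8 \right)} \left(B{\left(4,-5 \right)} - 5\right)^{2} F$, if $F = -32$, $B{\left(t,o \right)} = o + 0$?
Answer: $0$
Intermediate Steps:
$B{\left(t,o \right)} = o$
$m{\left(V \right)} = 0$
$m{\left(-8 \right)} \left(B{\left(4,-5 \right)} - 5\right)^{2} F = 0 \left(-5 - 5\right)^{2} \left(-32\right) = 0 \left(-10\right)^{2} \left(-32\right) = 0 \cdot 100 \left(-32\right) = 0 \left(-32\right) = 0$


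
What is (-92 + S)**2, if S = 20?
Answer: 5184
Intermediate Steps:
(-92 + S)**2 = (-92 + 20)**2 = (-72)**2 = 5184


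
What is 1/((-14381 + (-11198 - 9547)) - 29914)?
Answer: -1/65040 ≈ -1.5375e-5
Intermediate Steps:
1/((-14381 + (-11198 - 9547)) - 29914) = 1/((-14381 - 20745) - 29914) = 1/(-35126 - 29914) = 1/(-65040) = -1/65040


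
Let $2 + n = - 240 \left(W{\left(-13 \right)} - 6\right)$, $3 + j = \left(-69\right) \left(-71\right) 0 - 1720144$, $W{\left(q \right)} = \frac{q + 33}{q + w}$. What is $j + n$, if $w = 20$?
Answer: $- \frac{12035763}{7} \approx -1.7194 \cdot 10^{6}$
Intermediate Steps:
$W{\left(q \right)} = \frac{33 + q}{20 + q}$ ($W{\left(q \right)} = \frac{q + 33}{q + 20} = \frac{33 + q}{20 + q}$)
$j = -1720147$ ($j = -3 - \left(1720144 - \left(-69\right) \left(-71\right) 0\right) = -3 + \left(4899 \cdot 0 - 1720144\right) = -3 + \left(0 - 1720144\right) = -3 - 1720144 = -1720147$)
$n = \frac{5266}{7}$ ($n = -2 - 240 \left(\frac{33 - 13}{20 - 13} - 6\right) = -2 - 240 \left(\frac{1}{7} \cdot 20 - 6\right) = -2 - 240 \left(\frac{20}{7} - 6\right) = -2 - - \frac{5280}{7} = -2 + \frac{5280}{7} = \frac{5266}{7} \approx 752.29$)
$j + n = -1720147 + \frac{5266}{7} = - \frac{12035763}{7}$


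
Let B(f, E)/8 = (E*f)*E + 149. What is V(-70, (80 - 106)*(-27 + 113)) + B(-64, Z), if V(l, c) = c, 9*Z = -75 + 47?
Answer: -485972/81 ≈ -5999.7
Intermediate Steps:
Z = -28/9 (Z = (-75 + 47)/9 = (1/9)*(-28) = -28/9 ≈ -3.1111)
B(f, E) = 1192 + 8*f*E**2 (B(f, E) = 8*((E*f)*E + 149) = 8*(f*E**2 + 149) = 8*(149 + f*E**2) = 1192 + 8*f*E**2)
V(-70, (80 - 106)*(-27 + 113)) + B(-64, Z) = (80 - 106)*(-27 + 113) + (1192 + 8*(-64)*(-28/9)**2) = -26*86 + (1192 + 8*(-64)*(784/81)) = -2236 + (1192 - 401408/81) = -2236 - 304856/81 = -485972/81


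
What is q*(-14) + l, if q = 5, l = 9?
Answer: -61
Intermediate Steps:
q*(-14) + l = 5*(-14) + 9 = -70 + 9 = -61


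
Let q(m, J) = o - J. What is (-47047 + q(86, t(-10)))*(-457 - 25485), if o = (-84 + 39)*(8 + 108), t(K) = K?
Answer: 1355651094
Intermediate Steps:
o = -5220 (o = -45*116 = -5220)
q(m, J) = -5220 - J
(-47047 + q(86, t(-10)))*(-457 - 25485) = (-47047 + (-5220 - 1*(-10)))*(-457 - 25485) = (-47047 + (-5220 + 10))*(-25942) = (-47047 - 5210)*(-25942) = -52257*(-25942) = 1355651094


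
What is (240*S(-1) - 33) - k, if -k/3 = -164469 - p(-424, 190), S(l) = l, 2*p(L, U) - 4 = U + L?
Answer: -493335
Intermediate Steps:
p(L, U) = 2 + L/2 + U/2 (p(L, U) = 2 + (U + L)/2 = 2 + (L + U)/2 = 2 + (L/2 + U/2) = 2 + L/2 + U/2)
k = 493062 (k = -3*(-164469 - (2 + (½)*(-424) + (½)*190)) = -3*(-164469 - (2 - 212 + 95)) = -3*(-164469 - 1*(-115)) = -3*(-164469 + 115) = -3*(-164354) = 493062)
(240*S(-1) - 33) - k = (240*(-1) - 33) - 1*493062 = (-240 - 33) - 493062 = -273 - 493062 = -493335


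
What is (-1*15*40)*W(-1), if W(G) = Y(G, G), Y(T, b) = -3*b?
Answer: -1800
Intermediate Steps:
W(G) = -3*G
(-1*15*40)*W(-1) = (-1*15*40)*(-3*(-1)) = -15*40*3 = -600*3 = -1800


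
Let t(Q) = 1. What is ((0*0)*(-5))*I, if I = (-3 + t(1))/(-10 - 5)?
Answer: 0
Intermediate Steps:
I = 2/15 (I = (-3 + 1)/(-10 - 5) = -2/(-15) = -2*(-1/15) = 2/15 ≈ 0.13333)
((0*0)*(-5))*I = ((0*0)*(-5))*(2/15) = (0*(-5))*(2/15) = 0*(2/15) = 0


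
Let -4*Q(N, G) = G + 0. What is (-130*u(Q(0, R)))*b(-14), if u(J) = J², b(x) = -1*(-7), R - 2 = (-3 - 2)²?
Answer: -331695/8 ≈ -41462.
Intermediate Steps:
R = 27 (R = 2 + (-3 - 2)² = 2 + (-5)² = 2 + 25 = 27)
Q(N, G) = -G/4 (Q(N, G) = -(G + 0)/4 = -G/4)
b(x) = 7
(-130*u(Q(0, R)))*b(-14) = -130*(-¼*27)²*7 = -130*(-27/4)²*7 = -130*729/16*7 = -47385/8*7 = -331695/8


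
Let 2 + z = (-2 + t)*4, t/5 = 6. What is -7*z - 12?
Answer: -782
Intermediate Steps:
t = 30 (t = 5*6 = 30)
z = 110 (z = -2 + (-2 + 30)*4 = -2 + 28*4 = -2 + 112 = 110)
-7*z - 12 = -7*110 - 12 = -770 - 12 = -782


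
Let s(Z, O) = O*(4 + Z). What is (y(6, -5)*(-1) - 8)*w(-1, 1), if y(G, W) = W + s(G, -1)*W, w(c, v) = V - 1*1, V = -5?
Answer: 318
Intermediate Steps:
w(c, v) = -6 (w(c, v) = -5 - 1*1 = -5 - 1 = -6)
y(G, W) = W + W*(-4 - G) (y(G, W) = W + (-(4 + G))*W = W + (-4 - G)*W = W + W*(-4 - G))
(y(6, -5)*(-1) - 8)*w(-1, 1) = (-1*(-5)*(3 + 6)*(-1) - 8)*(-6) = (-1*(-5)*9*(-1) - 8)*(-6) = (45*(-1) - 8)*(-6) = (-45 - 8)*(-6) = -53*(-6) = 318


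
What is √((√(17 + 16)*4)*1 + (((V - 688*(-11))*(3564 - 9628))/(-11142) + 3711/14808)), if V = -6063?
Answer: √(17209946182508602 + 84018342487104*√33)/4583076 ≈ 29.023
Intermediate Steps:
√((√(17 + 16)*4)*1 + (((V - 688*(-11))*(3564 - 9628))/(-11142) + 3711/14808)) = √((√(17 + 16)*4)*1 + (((-6063 - 688*(-11))*(3564 - 9628))/(-11142) + 3711/14808)) = √((√33*4)*1 + (((-6063 + 7568)*(-6064))*(-1/11142) + 3711*(1/14808))) = √((4*√33)*1 + ((1505*(-6064))*(-1/11142) + 1237/4936)) = √(4*√33 + (-9126320*(-1/11142) + 1237/4936)) = √(4*√33 + (4563160/5571 + 1237/4936)) = √(4*√33 + 22530649087/27498456) = √(22530649087/27498456 + 4*√33)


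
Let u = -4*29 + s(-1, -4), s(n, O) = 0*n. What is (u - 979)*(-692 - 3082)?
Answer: 4132530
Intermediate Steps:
s(n, O) = 0
u = -116 (u = -4*29 + 0 = -116 + 0 = -116)
(u - 979)*(-692 - 3082) = (-116 - 979)*(-692 - 3082) = -1095*(-3774) = 4132530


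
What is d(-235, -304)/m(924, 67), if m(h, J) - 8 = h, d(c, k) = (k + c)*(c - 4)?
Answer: 128821/932 ≈ 138.22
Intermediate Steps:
d(c, k) = (-4 + c)*(c + k) (d(c, k) = (c + k)*(-4 + c) = (-4 + c)*(c + k))
m(h, J) = 8 + h
d(-235, -304)/m(924, 67) = ((-235)**2 - 4*(-235) - 4*(-304) - 235*(-304))/(8 + 924) = (55225 + 940 + 1216 + 71440)/932 = 128821*(1/932) = 128821/932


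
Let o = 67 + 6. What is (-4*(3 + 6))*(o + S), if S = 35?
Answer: -3888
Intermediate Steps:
o = 73
(-4*(3 + 6))*(o + S) = (-4*(3 + 6))*(73 + 35) = -4*9*108 = -36*108 = -3888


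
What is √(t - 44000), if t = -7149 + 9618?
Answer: I*√41531 ≈ 203.79*I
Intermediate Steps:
t = 2469
√(t - 44000) = √(2469 - 44000) = √(-41531) = I*√41531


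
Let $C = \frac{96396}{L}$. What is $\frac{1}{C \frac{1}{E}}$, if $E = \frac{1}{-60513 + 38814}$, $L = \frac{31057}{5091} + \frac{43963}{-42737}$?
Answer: $- \frac{275866844}{113774745144295467} \approx -2.4247 \cdot 10^{-9}$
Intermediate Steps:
$L = \frac{1103467376}{217574067}$ ($L = 31057 \cdot \frac{1}{5091} + 43963 \left(- \frac{1}{42737}\right) = \frac{31057}{5091} - \frac{43963}{42737} = \frac{1103467376}{217574067} \approx 5.0717$)
$C = \frac{5243317440633}{275866844}$ ($C = \frac{96396}{\frac{1103467376}{217574067}} = 96396 \cdot \frac{217574067}{1103467376} = \frac{5243317440633}{275866844} \approx 19007.0$)
$E = - \frac{1}{21699}$ ($E = \frac{1}{-21699} = - \frac{1}{21699} \approx -4.6085 \cdot 10^{-5}$)
$\frac{1}{C \frac{1}{E}} = \frac{1}{\frac{5243317440633}{275866844} \frac{1}{- \frac{1}{21699}}} = \frac{1}{\frac{5243317440633}{275866844} \left(-21699\right)} = \frac{1}{- \frac{113774745144295467}{275866844}} = - \frac{275866844}{113774745144295467}$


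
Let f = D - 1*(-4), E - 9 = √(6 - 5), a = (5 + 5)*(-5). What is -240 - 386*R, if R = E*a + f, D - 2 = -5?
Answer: 192374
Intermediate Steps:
a = -50 (a = 10*(-5) = -50)
D = -3 (D = 2 - 5 = -3)
E = 10 (E = 9 + √(6 - 5) = 9 + √1 = 9 + 1 = 10)
f = 1 (f = -3 - 1*(-4) = -3 + 4 = 1)
R = -499 (R = 10*(-50) + 1 = -500 + 1 = -499)
-240 - 386*R = -240 - 386*(-499) = -240 + 192614 = 192374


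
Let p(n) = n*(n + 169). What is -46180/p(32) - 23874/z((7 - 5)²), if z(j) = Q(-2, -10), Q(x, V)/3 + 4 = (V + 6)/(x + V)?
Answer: 38262397/17688 ≈ 2163.2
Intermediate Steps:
Q(x, V) = -12 + 3*(6 + V)/(V + x) (Q(x, V) = -12 + 3*((V + 6)/(x + V)) = -12 + 3*((6 + V)/(V + x)) = -12 + 3*(6 + V)/(V + x))
p(n) = n*(169 + n)
z(j) = -11 (z(j) = 3*(6 - 4*(-2) - 3*(-10))/(-10 - 2) = 3*(6 + 8 + 30)/(-12) = 3*(-1/12)*44 = -11)
-46180/p(32) - 23874/z((7 - 5)²) = -46180*1/(32*(169 + 32)) - 23874/(-11) = -46180/(32*201) - 23874*(-1/11) = -46180/6432 + 23874/11 = -46180*1/6432 + 23874/11 = -11545/1608 + 23874/11 = 38262397/17688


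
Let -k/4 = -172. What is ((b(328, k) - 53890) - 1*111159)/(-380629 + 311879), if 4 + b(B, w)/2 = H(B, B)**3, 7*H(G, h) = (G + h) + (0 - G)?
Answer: -13960553/23581250 ≈ -0.59202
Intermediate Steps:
k = 688 (k = -4*(-172) = 688)
H(G, h) = h/7 (H(G, h) = ((G + h) + (0 - G))/7 = ((G + h) - G)/7 = h/7)
b(B, w) = -8 + 2*B**3/343 (b(B, w) = -8 + 2*(B/7)**3 = -8 + 2*(B**3/343) = -8 + 2*B**3/343)
((b(328, k) - 53890) - 1*111159)/(-380629 + 311879) = (((-8 + (2/343)*328**3) - 53890) - 1*111159)/(-380629 + 311879) = (((-8 + (2/343)*35287552) - 53890) - 111159)/(-68750) = (((-8 + 70575104/343) - 53890) - 111159)*(-1/68750) = ((70572360/343 - 53890) - 111159)*(-1/68750) = (52088090/343 - 111159)*(-1/68750) = (13960553/343)*(-1/68750) = -13960553/23581250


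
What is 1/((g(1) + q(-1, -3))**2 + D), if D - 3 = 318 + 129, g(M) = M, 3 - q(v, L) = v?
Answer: 1/475 ≈ 0.0021053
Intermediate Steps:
q(v, L) = 3 - v
D = 450 (D = 3 + (318 + 129) = 3 + 447 = 450)
1/((g(1) + q(-1, -3))**2 + D) = 1/((1 + (3 - 1*(-1)))**2 + 450) = 1/((1 + (3 + 1))**2 + 450) = 1/((1 + 4)**2 + 450) = 1/(5**2 + 450) = 1/(25 + 450) = 1/475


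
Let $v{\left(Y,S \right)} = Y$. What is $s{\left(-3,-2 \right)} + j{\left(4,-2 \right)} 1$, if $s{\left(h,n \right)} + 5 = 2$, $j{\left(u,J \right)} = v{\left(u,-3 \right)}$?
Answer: $1$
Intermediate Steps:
$j{\left(u,J \right)} = u$
$s{\left(h,n \right)} = -3$ ($s{\left(h,n \right)} = -5 + 2 = -3$)
$s{\left(-3,-2 \right)} + j{\left(4,-2 \right)} 1 = -3 + 4 \cdot 1 = -3 + 4 = 1$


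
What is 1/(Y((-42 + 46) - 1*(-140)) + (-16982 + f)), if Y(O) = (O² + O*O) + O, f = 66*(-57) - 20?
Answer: 1/20852 ≈ 4.7957e-5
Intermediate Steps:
f = -3782 (f = -3762 - 20 = -3782)
Y(O) = O + 2*O² (Y(O) = (O² + O²) + O = 2*O² + O = O + 2*O²)
1/(Y((-42 + 46) - 1*(-140)) + (-16982 + f)) = 1/(((-42 + 46) - 1*(-140))*(1 + 2*((-42 + 46) - 1*(-140))) + (-16982 - 3782)) = 1/((4 + 140)*(1 + 2*(4 + 140)) - 20764) = 1/(144*(1 + 2*144) - 20764) = 1/(144*(1 + 288) - 20764) = 1/(144*289 - 20764) = 1/(41616 - 20764) = 1/20852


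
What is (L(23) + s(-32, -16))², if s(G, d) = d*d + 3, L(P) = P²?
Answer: 620944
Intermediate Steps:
s(G, d) = 3 + d² (s(G, d) = d² + 3 = 3 + d²)
(L(23) + s(-32, -16))² = (23² + (3 + (-16)²))² = (529 + (3 + 256))² = (529 + 259)² = 788² = 620944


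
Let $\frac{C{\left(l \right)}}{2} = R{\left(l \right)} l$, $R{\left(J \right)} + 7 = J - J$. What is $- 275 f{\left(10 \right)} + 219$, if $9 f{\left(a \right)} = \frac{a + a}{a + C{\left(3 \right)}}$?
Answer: $\frac{17143}{72} \approx 238.1$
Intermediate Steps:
$R{\left(J \right)} = -7$ ($R{\left(J \right)} = -7 + \left(J - J\right) = -7 + 0 = -7$)
$C{\left(l \right)} = - 14 l$ ($C{\left(l \right)} = 2 \left(- 7 l\right) = - 14 l$)
$f{\left(a \right)} = \frac{2 a}{9 \left(-42 + a\right)}$ ($f{\left(a \right)} = \frac{\left(a + a\right) \frac{1}{a - 42}}{9} = \frac{2 a \frac{1}{a - 42}}{9} = \frac{2 a \frac{1}{-42 + a}}{9} = \frac{2 a}{9 \left(-42 + a\right)}$)
$- 275 f{\left(10 \right)} + 219 = - 275 \cdot \frac{2}{9} \cdot 10 \frac{1}{-42 + 10} + 219 = - 275 \cdot \frac{2}{9} \cdot 10 \frac{1}{-32} + 219 = - 275 \cdot \frac{2}{9} \cdot 10 \left(- \frac{1}{32}\right) + 219 = \left(-275\right) \left(- \frac{5}{72}\right) + 219 = \frac{1375}{72} + 219 = \frac{17143}{72}$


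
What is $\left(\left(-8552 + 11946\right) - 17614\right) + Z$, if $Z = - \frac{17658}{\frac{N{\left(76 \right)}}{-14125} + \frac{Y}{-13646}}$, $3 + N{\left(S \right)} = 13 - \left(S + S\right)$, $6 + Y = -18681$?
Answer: $- \frac{7184553737040}{265891607} \approx -27021.0$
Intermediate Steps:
$Y = -18687$ ($Y = -6 - 18681 = -18687$)
$N{\left(S \right)} = 10 - 2 S$ ($N{\left(S \right)} = -3 - \left(-13 + 2 S\right) = 10 - 2 S$)
$Z = - \frac{3403575085500}{265891607}$ ($Z = - \frac{17658}{\frac{10 - 152}{-14125} - \frac{18687}{-13646}} = - \frac{17658}{\left(10 - 152\right) \left(- \frac{1}{14125}\right) - - \frac{18687}{13646}} = - \frac{17658}{\left(-142\right) \left(- \frac{1}{14125}\right) + \frac{18687}{13646}} = - \frac{17658}{\frac{142}{14125} + \frac{18687}{13646}} = - \frac{17658}{\frac{265891607}{192749750}} = \left(-17658\right) \frac{192749750}{265891607} = - \frac{3403575085500}{265891607} \approx -12801.0$)
$\left(\left(-8552 + 11946\right) - 17614\right) + Z = \left(\left(-8552 + 11946\right) - 17614\right) - \frac{3403575085500}{265891607} = \left(3394 - 17614\right) - \frac{3403575085500}{265891607} = -14220 - \frac{3403575085500}{265891607} = - \frac{7184553737040}{265891607}$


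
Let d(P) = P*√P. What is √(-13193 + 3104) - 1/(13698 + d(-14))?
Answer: (-I - 41094*√1121 + 42*I*√15694)/(2*(7*√14 + 6849*I)) ≈ -7.3002e-5 + 100.44*I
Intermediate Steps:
d(P) = P^(3/2)
√(-13193 + 3104) - 1/(13698 + d(-14)) = √(-13193 + 3104) - 1/(13698 + (-14)^(3/2)) = √(-10089) - 1/(13698 - 14*I*√14) = 3*I*√1121 - 1/(13698 - 14*I*√14) = -1/(13698 - 14*I*√14) + 3*I*√1121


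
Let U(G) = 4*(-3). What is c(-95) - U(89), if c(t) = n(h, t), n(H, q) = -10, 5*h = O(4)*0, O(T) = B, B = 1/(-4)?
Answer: 2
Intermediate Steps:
B = -1/4 ≈ -0.25000
O(T) = -1/4
U(G) = -12
h = 0 (h = (-1/4*0)/5 = (1/5)*0 = 0)
c(t) = -10
c(-95) - U(89) = -10 - 1*(-12) = -10 + 12 = 2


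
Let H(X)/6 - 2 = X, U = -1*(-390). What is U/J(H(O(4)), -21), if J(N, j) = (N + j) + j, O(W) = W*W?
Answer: 65/11 ≈ 5.9091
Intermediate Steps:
O(W) = W**2
U = 390
H(X) = 12 + 6*X
J(N, j) = N + 2*j
U/J(H(O(4)), -21) = 390/((12 + 6*4**2) + 2*(-21)) = 390/((12 + 6*16) - 42) = 390/((12 + 96) - 42) = 390/(108 - 42) = 390/66 = 390*(1/66) = 65/11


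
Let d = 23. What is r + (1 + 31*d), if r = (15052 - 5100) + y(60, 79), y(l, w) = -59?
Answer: 10607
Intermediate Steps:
r = 9893 (r = (15052 - 5100) - 59 = 9952 - 59 = 9893)
r + (1 + 31*d) = 9893 + (1 + 31*23) = 9893 + (1 + 713) = 9893 + 714 = 10607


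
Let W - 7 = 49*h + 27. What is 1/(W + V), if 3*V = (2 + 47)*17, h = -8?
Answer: -3/241 ≈ -0.012448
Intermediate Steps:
W = -358 (W = 7 + (49*(-8) + 27) = 7 + (-392 + 27) = 7 - 365 = -358)
V = 833/3 (V = ((2 + 47)*17)/3 = (49*17)/3 = (⅓)*833 = 833/3 ≈ 277.67)
1/(W + V) = 1/(-358 + 833/3) = 1/(-241/3) = -3/241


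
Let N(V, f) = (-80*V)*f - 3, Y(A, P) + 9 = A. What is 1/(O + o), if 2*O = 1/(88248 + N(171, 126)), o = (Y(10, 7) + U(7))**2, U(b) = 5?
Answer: 3270870/117751319 ≈ 0.027778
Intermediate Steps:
Y(A, P) = -9 + A
N(V, f) = -3 - 80*V*f (N(V, f) = -80*V*f - 3 = -3 - 80*V*f)
o = 36 (o = ((-9 + 10) + 5)**2 = (1 + 5)**2 = 6**2 = 36)
O = -1/3270870 (O = 1/(2*(88248 + (-3 - 80*171*126))) = 1/(2*(88248 + (-3 - 1723680))) = 1/(2*(88248 - 1723683)) = (1/2)/(-1635435) = (1/2)*(-1/1635435) = -1/3270870 ≈ -3.0573e-7)
1/(O + o) = 1/(-1/3270870 + 36) = 1/(117751319/3270870) = 3270870/117751319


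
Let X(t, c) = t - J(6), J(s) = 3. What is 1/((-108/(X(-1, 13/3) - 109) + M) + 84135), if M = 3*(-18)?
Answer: 113/9501261 ≈ 1.1893e-5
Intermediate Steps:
M = -54
X(t, c) = -3 + t (X(t, c) = t - 1*3 = t - 3 = -3 + t)
1/((-108/(X(-1, 13/3) - 109) + M) + 84135) = 1/((-108/((-3 - 1) - 109) - 54) + 84135) = 1/((-108/(-4 - 109) - 54) + 84135) = 1/((-108/(-113) - 54) + 84135) = 1/((-1/113*(-108) - 54) + 84135) = 1/((108/113 - 54) + 84135) = 1/(-5994/113 + 84135) = 1/(9501261/113) = 113/9501261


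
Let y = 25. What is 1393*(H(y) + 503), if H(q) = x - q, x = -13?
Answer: 647745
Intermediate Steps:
H(q) = -13 - q
1393*(H(y) + 503) = 1393*((-13 - 1*25) + 503) = 1393*((-13 - 25) + 503) = 1393*(-38 + 503) = 1393*465 = 647745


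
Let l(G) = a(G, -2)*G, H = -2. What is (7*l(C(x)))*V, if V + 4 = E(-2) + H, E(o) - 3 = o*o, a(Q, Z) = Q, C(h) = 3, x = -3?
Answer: 63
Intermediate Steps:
E(o) = 3 + o² (E(o) = 3 + o*o = 3 + o²)
l(G) = G² (l(G) = G*G = G²)
V = 1 (V = -4 + ((3 + (-2)²) - 2) = -4 + ((3 + 4) - 2) = -4 + (7 - 2) = -4 + 5 = 1)
(7*l(C(x)))*V = (7*3²)*1 = (7*9)*1 = 63*1 = 63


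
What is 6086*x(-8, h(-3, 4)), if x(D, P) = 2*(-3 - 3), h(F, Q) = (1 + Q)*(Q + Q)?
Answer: -73032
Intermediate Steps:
h(F, Q) = 2*Q*(1 + Q) (h(F, Q) = (1 + Q)*(2*Q) = 2*Q*(1 + Q))
x(D, P) = -12 (x(D, P) = 2*(-6) = -12)
6086*x(-8, h(-3, 4)) = 6086*(-12) = -73032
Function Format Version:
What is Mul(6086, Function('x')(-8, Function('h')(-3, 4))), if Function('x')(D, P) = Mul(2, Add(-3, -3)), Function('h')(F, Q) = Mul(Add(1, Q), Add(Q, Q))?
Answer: -73032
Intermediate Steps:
Function('h')(F, Q) = Mul(2, Q, Add(1, Q)) (Function('h')(F, Q) = Mul(Add(1, Q), Mul(2, Q)) = Mul(2, Q, Add(1, Q)))
Function('x')(D, P) = -12 (Function('x')(D, P) = Mul(2, -6) = -12)
Mul(6086, Function('x')(-8, Function('h')(-3, 4))) = Mul(6086, -12) = -73032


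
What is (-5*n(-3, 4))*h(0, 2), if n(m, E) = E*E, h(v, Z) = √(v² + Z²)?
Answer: -160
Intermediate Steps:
h(v, Z) = √(Z² + v²)
n(m, E) = E²
(-5*n(-3, 4))*h(0, 2) = (-5*4²)*√(2² + 0²) = (-5*16)*√(4 + 0) = -80*√4 = -80*2 = -160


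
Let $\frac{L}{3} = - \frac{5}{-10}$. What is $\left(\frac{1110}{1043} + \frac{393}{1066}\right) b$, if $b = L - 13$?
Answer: $- \frac{36642657}{2223676} \approx -16.478$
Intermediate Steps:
$L = \frac{3}{2}$ ($L = 3 \left(- \frac{5}{-10}\right) = 3 \left(\left(-5\right) \left(- \frac{1}{10}\right)\right) = 3 \cdot \frac{1}{2} = \frac{3}{2} \approx 1.5$)
$b = - \frac{23}{2}$ ($b = \frac{3}{2} - 13 = - \frac{23}{2} \approx -11.5$)
$\left(\frac{1110}{1043} + \frac{393}{1066}\right) b = \left(\frac{1110}{1043} + \frac{393}{1066}\right) \left(- \frac{23}{2}\right) = \frac{1593159}{1111838} \left(- \frac{23}{2}\right) = - \frac{36642657}{2223676}$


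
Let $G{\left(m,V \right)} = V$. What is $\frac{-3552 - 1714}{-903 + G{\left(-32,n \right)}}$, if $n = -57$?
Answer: $\frac{2633}{480} \approx 5.4854$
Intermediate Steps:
$\frac{-3552 - 1714}{-903 + G{\left(-32,n \right)}} = \frac{-3552 - 1714}{-903 - 57} = - \frac{5266}{-960} = \left(-5266\right) \left(- \frac{1}{960}\right) = \frac{2633}{480}$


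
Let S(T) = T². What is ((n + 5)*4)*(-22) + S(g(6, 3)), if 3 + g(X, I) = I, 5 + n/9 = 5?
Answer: -440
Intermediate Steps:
n = 0 (n = -45 + 9*5 = -45 + 45 = 0)
g(X, I) = -3 + I
((n + 5)*4)*(-22) + S(g(6, 3)) = ((0 + 5)*4)*(-22) + (-3 + 3)² = (5*4)*(-22) + 0² = 20*(-22) + 0 = -440 + 0 = -440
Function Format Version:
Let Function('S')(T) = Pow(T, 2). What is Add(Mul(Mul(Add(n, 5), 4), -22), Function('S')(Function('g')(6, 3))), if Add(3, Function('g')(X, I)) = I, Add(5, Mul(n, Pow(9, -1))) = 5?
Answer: -440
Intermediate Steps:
n = 0 (n = Add(-45, Mul(9, 5)) = Add(-45, 45) = 0)
Function('g')(X, I) = Add(-3, I)
Add(Mul(Mul(Add(n, 5), 4), -22), Function('S')(Function('g')(6, 3))) = Add(Mul(Mul(Add(0, 5), 4), -22), Pow(Add(-3, 3), 2)) = Add(Mul(Mul(5, 4), -22), Pow(0, 2)) = Add(Mul(20, -22), 0) = Add(-440, 0) = -440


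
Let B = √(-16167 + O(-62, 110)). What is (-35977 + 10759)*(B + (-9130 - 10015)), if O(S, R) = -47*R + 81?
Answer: 482798610 - 50436*I*√5314 ≈ 4.828e+8 - 3.6766e+6*I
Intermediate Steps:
O(S, R) = 81 - 47*R
B = 2*I*√5314 (B = √(-16167 + (81 - 47*110)) = √(-16167 + (81 - 5170)) = √(-16167 - 5089) = √(-21256) = 2*I*√5314 ≈ 145.79*I)
(-35977 + 10759)*(B + (-9130 - 10015)) = (-35977 + 10759)*(2*I*√5314 + (-9130 - 10015)) = -25218*(2*I*√5314 - 19145) = -25218*(-19145 + 2*I*√5314) = 482798610 - 50436*I*√5314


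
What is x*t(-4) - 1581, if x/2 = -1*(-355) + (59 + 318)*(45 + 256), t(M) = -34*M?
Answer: 30960723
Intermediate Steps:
x = 227664 (x = 2*(-1*(-355) + (59 + 318)*(45 + 256)) = 2*(355 + 377*301) = 2*(355 + 113477) = 2*113832 = 227664)
x*t(-4) - 1581 = 227664*(-34*(-4)) - 1581 = 227664*136 - 1581 = 30962304 - 1581 = 30960723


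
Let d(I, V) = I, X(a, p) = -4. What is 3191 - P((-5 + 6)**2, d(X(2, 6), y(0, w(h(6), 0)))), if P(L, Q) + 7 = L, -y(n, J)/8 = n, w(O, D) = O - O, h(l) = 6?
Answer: 3197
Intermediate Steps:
w(O, D) = 0
y(n, J) = -8*n
P(L, Q) = -7 + L
3191 - P((-5 + 6)**2, d(X(2, 6), y(0, w(h(6), 0)))) = 3191 - (-7 + (-5 + 6)**2) = 3191 - (-7 + 1**2) = 3191 - (-7 + 1) = 3191 - 1*(-6) = 3191 + 6 = 3197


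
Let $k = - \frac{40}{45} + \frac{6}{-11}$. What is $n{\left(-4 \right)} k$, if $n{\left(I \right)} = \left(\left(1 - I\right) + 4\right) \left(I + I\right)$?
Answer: $\frac{1136}{11} \approx 103.27$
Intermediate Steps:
$n{\left(I \right)} = 2 I \left(5 - I\right)$ ($n{\left(I \right)} = \left(5 - I\right) 2 I = 2 I \left(5 - I\right)$)
$k = - \frac{142}{99}$ ($k = \left(-40\right) \frac{1}{45} + 6 \left(- \frac{1}{11}\right) = - \frac{8}{9} - \frac{6}{11} = - \frac{142}{99} \approx -1.4343$)
$n{\left(-4 \right)} k = 2 \left(-4\right) \left(5 - -4\right) \left(- \frac{142}{99}\right) = 2 \left(-4\right) \left(5 + 4\right) \left(- \frac{142}{99}\right) = 2 \left(-4\right) 9 \left(- \frac{142}{99}\right) = \left(-72\right) \left(- \frac{142}{99}\right) = \frac{1136}{11}$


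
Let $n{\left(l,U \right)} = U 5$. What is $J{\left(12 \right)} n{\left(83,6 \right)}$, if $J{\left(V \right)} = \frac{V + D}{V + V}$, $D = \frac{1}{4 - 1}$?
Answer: $\frac{185}{12} \approx 15.417$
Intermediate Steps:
$D = \frac{1}{3} \approx 0.33333$
$n{\left(l,U \right)} = 5 U$
$J{\left(V \right)} = \frac{\frac{1}{3} + V}{2 V}$ ($J{\left(V \right)} = \frac{V + \frac{1}{3}}{V + V} = \frac{\frac{1}{3} + V}{2 V}$)
$J{\left(12 \right)} n{\left(83,6 \right)} = \frac{1 + 3 \cdot 12}{6 \cdot 12} \cdot 5 \cdot 6 = \frac{1}{6} \cdot \frac{1}{12} \left(1 + 36\right) 30 = \frac{1}{6} \cdot \frac{1}{12} \cdot 37 \cdot 30 = \frac{37}{72} \cdot 30 = \frac{185}{12}$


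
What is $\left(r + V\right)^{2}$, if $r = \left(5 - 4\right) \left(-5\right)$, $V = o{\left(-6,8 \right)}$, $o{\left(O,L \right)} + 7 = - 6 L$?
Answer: $3600$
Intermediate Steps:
$o{\left(O,L \right)} = -7 - 6 L$
$V = -55$ ($V = -7 - 48 = -55$)
$r = -5$ ($r = 1 \left(-5\right) = -5$)
$\left(r + V\right)^{2} = \left(-5 - 55\right)^{2} = \left(-60\right)^{2} = 3600$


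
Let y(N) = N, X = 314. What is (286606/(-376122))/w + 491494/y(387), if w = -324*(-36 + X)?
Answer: 925047984327101/728378306856 ≈ 1270.0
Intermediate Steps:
w = -90072 (w = -324*(-36 + 314) = -324*278 = -90072)
(286606/(-376122))/w + 491494/y(387) = (286606/(-376122))/(-90072) + 491494/387 = (286606*(-1/376122))*(-1/90072) + 491494*(1/387) = -143303/188061*(-1/90072) + 491494/387 = 143303/16939030392 + 491494/387 = 925047984327101/728378306856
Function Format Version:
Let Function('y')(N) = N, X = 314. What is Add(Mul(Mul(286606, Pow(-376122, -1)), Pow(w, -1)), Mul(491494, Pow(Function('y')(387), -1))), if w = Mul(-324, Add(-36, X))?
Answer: Rational(925047984327101, 728378306856) ≈ 1270.0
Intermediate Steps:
w = -90072 (w = Mul(-324, Add(-36, 314)) = Mul(-324, 278) = -90072)
Add(Mul(Mul(286606, Pow(-376122, -1)), Pow(w, -1)), Mul(491494, Pow(Function('y')(387), -1))) = Add(Mul(Mul(286606, Pow(-376122, -1)), Pow(-90072, -1)), Mul(491494, Pow(387, -1))) = Add(Mul(Mul(286606, Rational(-1, 376122)), Rational(-1, 90072)), Mul(491494, Rational(1, 387))) = Add(Mul(Rational(-143303, 188061), Rational(-1, 90072)), Rational(491494, 387)) = Add(Rational(143303, 16939030392), Rational(491494, 387)) = Rational(925047984327101, 728378306856)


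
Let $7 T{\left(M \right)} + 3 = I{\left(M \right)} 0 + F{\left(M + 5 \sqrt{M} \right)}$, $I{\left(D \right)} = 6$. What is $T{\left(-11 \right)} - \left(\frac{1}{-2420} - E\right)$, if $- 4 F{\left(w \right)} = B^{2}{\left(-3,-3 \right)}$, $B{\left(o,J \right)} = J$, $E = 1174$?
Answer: $\frac{1419633}{1210} \approx 1173.3$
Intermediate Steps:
$F{\left(w \right)} = - \frac{9}{4}$ ($F{\left(w \right)} = - \frac{\left(-3\right)^{2}}{4} = \left(- \frac{1}{4}\right) 9 = - \frac{9}{4}$)
$T{\left(M \right)} = - \frac{3}{4}$ ($T{\left(M \right)} = - \frac{3}{7} + \frac{6 \cdot 0 - \frac{9}{4}}{7} = - \frac{3}{7} + \frac{0 - \frac{9}{4}}{7} = - \frac{3}{7} + \frac{1}{7} \left(- \frac{9}{4}\right) = - \frac{3}{7} - \frac{9}{28} = - \frac{3}{4}$)
$T{\left(-11 \right)} - \left(\frac{1}{-2420} - E\right) = - \frac{3}{4} - \left(\frac{1}{-2420} - 1174\right) = - \frac{3}{4} - \left(- \frac{1}{2420} - 1174\right) = - \frac{3}{4} - - \frac{2841081}{2420} = - \frac{3}{4} + \frac{2841081}{2420} = \frac{1419633}{1210}$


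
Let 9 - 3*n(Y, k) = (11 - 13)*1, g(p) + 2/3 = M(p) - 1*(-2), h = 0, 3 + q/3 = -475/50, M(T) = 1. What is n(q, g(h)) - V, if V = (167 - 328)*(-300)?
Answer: -144889/3 ≈ -48296.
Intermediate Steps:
q = -75/2 (q = -9 + 3*(-475/50) = -9 + 3*(-475*1/50) = -9 + 3*(-19/2) = -9 - 57/2 = -75/2 ≈ -37.500)
g(p) = 7/3 (g(p) = -2/3 + (1 - 1*(-2)) = -2/3 + (1 + 2) = -2/3 + 3 = 7/3)
n(Y, k) = 11/3 (n(Y, k) = 3 - (11 - 13)/3 = 3 - (-2)/3 = 3 - 1/3*(-2) = 3 + 2/3 = 11/3)
V = 48300 (V = -161*(-300) = 48300)
n(q, g(h)) - V = 11/3 - 1*48300 = 11/3 - 48300 = -144889/3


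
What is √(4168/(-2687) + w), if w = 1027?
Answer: √7403708747/2687 ≈ 32.023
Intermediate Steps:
√(4168/(-2687) + w) = √(4168/(-2687) + 1027) = √(4168*(-1/2687) + 1027) = √(-4168/2687 + 1027) = √(2755381/2687) = √7403708747/2687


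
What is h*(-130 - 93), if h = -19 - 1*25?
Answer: 9812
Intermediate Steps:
h = -44 (h = -19 - 25 = -44)
h*(-130 - 93) = -44*(-130 - 93) = -44*(-223) = 9812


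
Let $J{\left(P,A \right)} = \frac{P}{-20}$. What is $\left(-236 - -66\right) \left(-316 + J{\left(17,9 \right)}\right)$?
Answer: $\frac{107729}{2} \approx 53865.0$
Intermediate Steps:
$J{\left(P,A \right)} = - \frac{P}{20}$ ($J{\left(P,A \right)} = P \left(- \frac{1}{20}\right) = - \frac{P}{20}$)
$\left(-236 - -66\right) \left(-316 + J{\left(17,9 \right)}\right) = \left(-236 - -66\right) \left(-316 - \frac{17}{20}\right) = \left(-236 + 66\right) \left(-316 - \frac{17}{20}\right) = \left(-170\right) \left(- \frac{6337}{20}\right) = \frac{107729}{2}$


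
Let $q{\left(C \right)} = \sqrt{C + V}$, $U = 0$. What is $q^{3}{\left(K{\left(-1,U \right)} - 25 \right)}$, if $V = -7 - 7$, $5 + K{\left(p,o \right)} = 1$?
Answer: $- 43 i \sqrt{43} \approx - 281.97 i$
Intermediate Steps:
$K{\left(p,o \right)} = -4$ ($K{\left(p,o \right)} = -5 + 1 = -4$)
$V = -14$
$q{\left(C \right)} = \sqrt{-14 + C}$ ($q{\left(C \right)} = \sqrt{C - 14} = \sqrt{-14 + C}$)
$q^{3}{\left(K{\left(-1,U \right)} - 25 \right)} = \left(\sqrt{-14 - 29}\right)^{3} = \left(\sqrt{-43}\right)^{3} = \left(i \sqrt{43}\right)^{3} = - 43 i \sqrt{43}$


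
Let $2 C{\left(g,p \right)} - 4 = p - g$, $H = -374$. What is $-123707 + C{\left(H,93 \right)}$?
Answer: $- \frac{246943}{2} \approx -1.2347 \cdot 10^{5}$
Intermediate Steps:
$C{\left(g,p \right)} = 2 + \frac{p}{2} - \frac{g}{2}$ ($C{\left(g,p \right)} = 2 + \frac{p - g}{2} = 2 - \left(\frac{g}{2} - \frac{p}{2}\right) = 2 + \frac{p}{2} - \frac{g}{2}$)
$-123707 + C{\left(H,93 \right)} = -123707 + \left(2 + \frac{1}{2} \cdot 93 - -187\right) = -123707 + \left(2 + \frac{93}{2} + 187\right) = -123707 + \frac{471}{2} = - \frac{246943}{2}$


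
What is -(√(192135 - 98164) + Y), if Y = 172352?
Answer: -172352 - √93971 ≈ -1.7266e+5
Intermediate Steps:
-(√(192135 - 98164) + Y) = -(√(192135 - 98164) + 172352) = -(√93971 + 172352) = -(172352 + √93971) = -172352 - √93971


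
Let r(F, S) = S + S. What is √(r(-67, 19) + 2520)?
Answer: √2558 ≈ 50.577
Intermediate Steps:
r(F, S) = 2*S
√(r(-67, 19) + 2520) = √(2*19 + 2520) = √(38 + 2520) = √2558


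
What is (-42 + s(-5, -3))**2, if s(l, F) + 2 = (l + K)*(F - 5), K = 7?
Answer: 3600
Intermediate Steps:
s(l, F) = -2 + (-5 + F)*(7 + l) (s(l, F) = -2 + (l + 7)*(F - 5) = -2 + (7 + l)*(-5 + F) = -2 + (-5 + F)*(7 + l))
(-42 + s(-5, -3))**2 = (-42 + (-37 - 5*(-5) + 7*(-3) - 3*(-5)))**2 = (-42 + (-37 + 25 - 21 + 15))**2 = (-42 - 18)**2 = (-60)**2 = 3600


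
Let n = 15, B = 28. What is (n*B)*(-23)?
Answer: -9660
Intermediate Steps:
(n*B)*(-23) = (15*28)*(-23) = 420*(-23) = -9660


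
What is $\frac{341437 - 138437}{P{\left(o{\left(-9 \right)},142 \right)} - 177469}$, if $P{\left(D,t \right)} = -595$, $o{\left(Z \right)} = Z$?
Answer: $- \frac{25375}{22258} \approx -1.14$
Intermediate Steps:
$\frac{341437 - 138437}{P{\left(o{\left(-9 \right)},142 \right)} - 177469} = \frac{341437 - 138437}{-595 - 177469} = \frac{203000}{-178064} = 203000 \left(- \frac{1}{178064}\right) = - \frac{25375}{22258}$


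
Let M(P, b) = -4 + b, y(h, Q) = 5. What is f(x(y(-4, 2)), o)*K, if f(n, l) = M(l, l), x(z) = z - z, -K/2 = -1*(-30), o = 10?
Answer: -360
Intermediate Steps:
K = -60 (K = -(-2)*(-30) = -2*30 = -60)
x(z) = 0
f(n, l) = -4 + l
f(x(y(-4, 2)), o)*K = (-4 + 10)*(-60) = 6*(-60) = -360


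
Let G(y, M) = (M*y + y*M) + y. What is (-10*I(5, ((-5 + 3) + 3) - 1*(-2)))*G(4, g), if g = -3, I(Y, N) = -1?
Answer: -200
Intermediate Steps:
G(y, M) = y + 2*M*y (G(y, M) = (M*y + M*y) + y = 2*M*y + y = y + 2*M*y)
(-10*I(5, ((-5 + 3) + 3) - 1*(-2)))*G(4, g) = (-10*(-1))*(4*(1 + 2*(-3))) = 10*(4*(1 - 6)) = 10*(4*(-5)) = 10*(-20) = -200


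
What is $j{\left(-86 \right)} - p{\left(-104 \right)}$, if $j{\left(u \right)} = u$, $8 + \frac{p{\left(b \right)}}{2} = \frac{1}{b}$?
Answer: $- \frac{3639}{52} \approx -69.981$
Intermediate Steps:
$p{\left(b \right)} = -16 + \frac{2}{b}$
$j{\left(-86 \right)} - p{\left(-104 \right)} = -86 - \left(-16 + \frac{2}{-104}\right) = -86 - \left(-16 + 2 \left(- \frac{1}{104}\right)\right) = -86 - \left(-16 - \frac{1}{52}\right) = -86 - - \frac{833}{52} = -86 + \frac{833}{52} = - \frac{3639}{52}$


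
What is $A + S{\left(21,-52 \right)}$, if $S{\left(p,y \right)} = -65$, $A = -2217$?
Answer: $-2282$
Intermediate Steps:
$A + S{\left(21,-52 \right)} = -2217 - 65 = -2282$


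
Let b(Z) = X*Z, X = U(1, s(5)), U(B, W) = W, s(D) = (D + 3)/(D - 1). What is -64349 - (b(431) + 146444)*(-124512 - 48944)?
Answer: 25551045187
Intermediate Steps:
s(D) = (3 + D)/(-1 + D)
X = 2 (X = (3 + 5)/(-1 + 5) = 8/4 = (¼)*8 = 2)
b(Z) = 2*Z
-64349 - (b(431) + 146444)*(-124512 - 48944) = -64349 - (2*431 + 146444)*(-124512 - 48944) = -64349 - (862 + 146444)*(-173456) = -64349 - 147306*(-173456) = -64349 - 1*(-25551109536) = -64349 + 25551109536 = 25551045187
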